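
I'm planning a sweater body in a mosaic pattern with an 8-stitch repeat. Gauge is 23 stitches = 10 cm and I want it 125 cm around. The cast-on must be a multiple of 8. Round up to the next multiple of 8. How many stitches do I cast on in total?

288 stitches.

23 / 10 = 2.3 sts per cm.
125 × 2.3 = 287.50 sts.
Next multiple of 8: 288.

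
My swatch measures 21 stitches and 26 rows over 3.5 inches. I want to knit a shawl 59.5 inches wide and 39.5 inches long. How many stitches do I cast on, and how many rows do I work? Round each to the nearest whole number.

Cast on 357 stitches and work 293 rows.

Stitch gauge = 21/3.5 = 6 sts/in; 59.5 × 6 = 357.00 → 357 sts.
Row gauge = 26/3.5 = 7.429 rows/in; 39.5 × 7.429 = 293.43 → 293 rows.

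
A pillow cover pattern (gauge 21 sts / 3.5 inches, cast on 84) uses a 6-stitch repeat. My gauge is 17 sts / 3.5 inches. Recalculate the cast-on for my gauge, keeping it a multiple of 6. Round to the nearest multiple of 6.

CO 66 sts.

84 × 17 / 21 = 68.00.
Nearest multiple of 6: 66.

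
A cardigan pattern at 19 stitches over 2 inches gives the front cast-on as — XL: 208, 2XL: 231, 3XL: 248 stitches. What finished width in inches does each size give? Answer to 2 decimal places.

19/2 = 9.5 sts per in.
XL: 208 / 9.5 = 21.895 → 21.89 in.
2XL: 231 / 9.5 = 24.316 → 24.32 in.
3XL: 248 / 9.5 = 26.105 → 26.11 in.

XL 21.89 inches; 2XL 24.32 inches; 3XL 26.11 inches.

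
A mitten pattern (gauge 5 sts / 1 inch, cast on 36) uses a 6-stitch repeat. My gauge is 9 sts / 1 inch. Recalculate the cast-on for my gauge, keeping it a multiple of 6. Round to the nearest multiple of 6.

36 × 9 / 5 = 64.80.
Nearest multiple of 6: 66.

CO 66 sts.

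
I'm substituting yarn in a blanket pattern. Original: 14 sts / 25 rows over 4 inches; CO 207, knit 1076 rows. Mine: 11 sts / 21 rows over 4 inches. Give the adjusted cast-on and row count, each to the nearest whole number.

Cast on 163 stitches; work 904 rows.

Stitches: 207 × 11/14 = 162.64 → 163.
Rows: 1076 × 21/25 = 903.84 → 904.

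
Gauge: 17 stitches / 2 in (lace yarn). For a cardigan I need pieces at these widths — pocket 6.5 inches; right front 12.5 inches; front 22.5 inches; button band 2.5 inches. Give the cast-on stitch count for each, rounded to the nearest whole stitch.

Rate = 17/2 = 8.5 sts per in.
pocket: 6.5 × 8.5 = 55.25 → 55.
right front: 12.5 × 8.5 = 106.25 → 106.
front: 22.5 × 8.5 = 191.25 → 191.
button band: 2.5 × 8.5 = 21.25 → 21.

pocket 55; right front 106; front 191; button band 21.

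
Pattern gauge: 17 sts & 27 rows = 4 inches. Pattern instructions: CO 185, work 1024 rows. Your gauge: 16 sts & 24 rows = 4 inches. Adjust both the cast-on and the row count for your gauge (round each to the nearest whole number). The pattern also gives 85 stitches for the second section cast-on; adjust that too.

Stitches: 185 × 16/17 = 174.12 → 174.
Rows: 1024 × 24/27 = 910.22 → 910.
second section cast-on: 85 × 16/17 = 80.00 → 80.

Cast on 174 stitches; work 910 rows; second section cast-on 80 stitches.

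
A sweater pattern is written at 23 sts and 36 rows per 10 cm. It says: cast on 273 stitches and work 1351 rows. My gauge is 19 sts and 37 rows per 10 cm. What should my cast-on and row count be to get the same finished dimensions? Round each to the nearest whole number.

Cast on 226 stitches; work 1389 rows.

Stitches: 273 × 19/23 = 225.52 → 226.
Rows: 1351 × 37/36 = 1388.53 → 1389.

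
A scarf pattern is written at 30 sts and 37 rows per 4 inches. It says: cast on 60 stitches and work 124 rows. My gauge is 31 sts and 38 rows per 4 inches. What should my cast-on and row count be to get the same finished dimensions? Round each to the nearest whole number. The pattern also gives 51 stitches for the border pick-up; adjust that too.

Cast on 62 stitches; work 127 rows; border pick-up 53 stitches.

Stitches: 60 × 31/30 = 62.00 → 62.
Rows: 124 × 38/37 = 127.35 → 127.
border pick-up: 51 × 31/30 = 52.70 → 53.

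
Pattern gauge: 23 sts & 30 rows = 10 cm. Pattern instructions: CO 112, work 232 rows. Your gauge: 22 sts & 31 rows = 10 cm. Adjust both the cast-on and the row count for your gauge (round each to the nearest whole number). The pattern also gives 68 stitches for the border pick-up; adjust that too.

Cast on 107 stitches; work 240 rows; border pick-up 65 stitches.

Stitches: 112 × 22/23 = 107.13 → 107.
Rows: 232 × 31/30 = 239.73 → 240.
border pick-up: 68 × 22/23 = 65.04 → 65.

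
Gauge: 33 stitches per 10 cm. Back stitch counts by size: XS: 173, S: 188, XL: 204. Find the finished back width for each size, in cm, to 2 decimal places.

33/10 = 3.3 sts per cm.
XS: 173 / 3.3 = 52.424 → 52.42 cm.
S: 188 / 3.3 = 56.970 → 56.97 cm.
XL: 204 / 3.3 = 61.818 → 61.82 cm.

XS 52.42 cm; S 56.97 cm; XL 61.82 cm.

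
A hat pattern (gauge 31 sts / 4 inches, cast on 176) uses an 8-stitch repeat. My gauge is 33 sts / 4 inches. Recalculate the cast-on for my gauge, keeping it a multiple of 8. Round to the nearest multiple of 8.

184 stitches.

176 × 33 / 31 = 187.35.
Nearest multiple of 8: 184.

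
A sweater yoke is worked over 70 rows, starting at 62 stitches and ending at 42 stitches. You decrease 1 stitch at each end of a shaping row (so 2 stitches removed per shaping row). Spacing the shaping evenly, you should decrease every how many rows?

Stitches to remove: |42 − 62| = 20.
Shaping rows needed: 20 / 2 = 10.
70 rows / 10 = every 7 rows.

Decrease every 7th row.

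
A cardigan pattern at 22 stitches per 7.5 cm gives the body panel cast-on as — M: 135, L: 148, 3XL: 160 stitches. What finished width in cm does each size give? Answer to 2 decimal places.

22/7.5 = 2.933 sts per cm.
M: 135 / 2.933 = 46.023 → 46.02 cm.
L: 148 / 2.933 = 50.455 → 50.45 cm.
3XL: 160 / 2.933 = 54.545 → 54.55 cm.

M 46.02 cm; L 50.45 cm; 3XL 54.55 cm.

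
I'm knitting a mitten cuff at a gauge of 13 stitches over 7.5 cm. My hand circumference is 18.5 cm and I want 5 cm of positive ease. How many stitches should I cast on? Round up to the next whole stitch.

Finished = 18.5 + 5 = 23.5 cm.
13 / 7.5 = 1.733 sts per cm.
23.50 × 1.733 = 40.73 sts.
→ 41 sts.

CO 41 sts.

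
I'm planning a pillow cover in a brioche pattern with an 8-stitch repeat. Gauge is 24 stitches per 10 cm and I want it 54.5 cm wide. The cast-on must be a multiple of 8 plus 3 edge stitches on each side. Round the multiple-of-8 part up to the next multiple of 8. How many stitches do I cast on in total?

24 / 10 = 2.4 sts per cm.
54.5 × 2.4 = 130.80 sts.
Less 6 edge sts → 124.80 for the repeat.
Next multiple of 8: 128.
Add back 6 edge sts → 134.

134 stitches.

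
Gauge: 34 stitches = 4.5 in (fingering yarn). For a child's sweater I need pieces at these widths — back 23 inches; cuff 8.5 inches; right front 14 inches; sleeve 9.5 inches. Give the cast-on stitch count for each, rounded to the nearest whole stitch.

back 174; cuff 64; right front 106; sleeve 72.

Rate = 34/4.5 = 7.556 sts per in.
back: 23 × 7.556 = 173.78 → 174.
cuff: 8.5 × 7.556 = 64.22 → 64.
right front: 14 × 7.556 = 105.78 → 106.
sleeve: 9.5 × 7.556 = 71.78 → 72.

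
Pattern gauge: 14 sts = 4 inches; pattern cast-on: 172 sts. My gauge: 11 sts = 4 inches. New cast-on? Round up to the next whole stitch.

Scale factor = 11 / 14 = 0.786.
172 × 11 / 14 = 135.14 sts.
→ 136 sts.

136 stitches.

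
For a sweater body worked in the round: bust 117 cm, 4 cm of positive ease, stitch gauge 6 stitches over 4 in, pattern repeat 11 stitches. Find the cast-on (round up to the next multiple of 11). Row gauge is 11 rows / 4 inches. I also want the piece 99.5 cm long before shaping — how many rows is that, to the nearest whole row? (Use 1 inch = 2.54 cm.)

Finished = 117 + 4 = 121 cm.
121 cm × 1/2.54 = 47.64 inches.
6/4 = 1.5 sts per in; 47.64 × 1.5 = 71.46 sts.
Next multiple of 11 → 77.
99.5 cm = 39.17 inches; × 2.75 = 107.73 → 108 rows.

Cast on 77 stitches; work 108 rows.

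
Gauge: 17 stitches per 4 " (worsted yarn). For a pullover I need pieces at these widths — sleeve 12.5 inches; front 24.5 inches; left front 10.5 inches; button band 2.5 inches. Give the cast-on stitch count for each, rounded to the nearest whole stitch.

sleeve 53; front 104; left front 45; button band 11.

Rate = 17/4 = 4.25 sts per in.
sleeve: 12.5 × 4.25 = 53.12 → 53.
front: 24.5 × 4.25 = 104.12 → 104.
left front: 10.5 × 4.25 = 44.62 → 45.
button band: 2.5 × 4.25 = 10.62 → 11.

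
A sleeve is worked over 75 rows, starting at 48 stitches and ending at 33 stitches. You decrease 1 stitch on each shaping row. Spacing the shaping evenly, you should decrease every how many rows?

Decrease every 5th row.

Stitches to remove: |33 − 48| = 15.
Shaping rows needed: 15 / 1 = 15.
75 rows / 15 = every 5 rows.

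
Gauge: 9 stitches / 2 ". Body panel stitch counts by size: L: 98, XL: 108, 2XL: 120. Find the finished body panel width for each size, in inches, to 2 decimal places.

L 21.78 inches; XL 24.00 inches; 2XL 26.67 inches.

9/2 = 4.5 sts per in.
L: 98 / 4.5 = 21.778 → 21.78 in.
XL: 108 / 4.5 = 24.000 → 24.00 in.
2XL: 120 / 4.5 = 26.667 → 26.67 in.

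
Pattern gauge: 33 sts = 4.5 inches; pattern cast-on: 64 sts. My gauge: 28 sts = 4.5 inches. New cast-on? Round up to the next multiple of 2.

Scale factor = 28 / 33 = 0.848.
64 × 28 / 33 = 54.30 sts.
→ 56 sts.

Cast on 56 stitches.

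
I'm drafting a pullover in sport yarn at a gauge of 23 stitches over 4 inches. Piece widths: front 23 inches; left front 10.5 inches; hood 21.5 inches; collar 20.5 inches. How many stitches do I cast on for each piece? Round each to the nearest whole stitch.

Rate = 23/4 = 5.75 sts per in.
front: 23 × 5.75 = 132.25 → 132.
left front: 10.5 × 5.75 = 60.38 → 60.
hood: 21.5 × 5.75 = 123.62 → 124.
collar: 20.5 × 5.75 = 117.88 → 118.

front 132; left front 60; hood 124; collar 118.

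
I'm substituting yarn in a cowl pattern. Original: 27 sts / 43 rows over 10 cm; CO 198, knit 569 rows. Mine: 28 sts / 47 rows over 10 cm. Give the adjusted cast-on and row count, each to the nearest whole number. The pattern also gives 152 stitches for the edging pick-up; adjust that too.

Cast on 205 stitches; work 622 rows; edging pick-up 158 stitches.

Stitches: 198 × 28/27 = 205.33 → 205.
Rows: 569 × 47/43 = 621.93 → 622.
edging pick-up: 152 × 28/27 = 157.63 → 158.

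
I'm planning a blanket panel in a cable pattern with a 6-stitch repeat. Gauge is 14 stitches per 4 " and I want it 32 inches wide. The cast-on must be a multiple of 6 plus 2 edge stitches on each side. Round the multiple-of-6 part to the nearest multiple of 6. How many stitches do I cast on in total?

Cast on 112 stitches.

14 / 4 = 3.5 sts per inch.
32 × 3.5 = 112.00 sts.
Less 4 edge sts → 108.00 for the repeat.
Nearest multiple of 6: 108.
Add back 4 edge sts → 112.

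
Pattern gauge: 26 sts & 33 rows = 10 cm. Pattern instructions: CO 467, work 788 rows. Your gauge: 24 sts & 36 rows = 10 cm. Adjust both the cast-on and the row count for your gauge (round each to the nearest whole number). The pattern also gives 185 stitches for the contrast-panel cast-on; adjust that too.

Stitches: 467 × 24/26 = 431.08 → 431.
Rows: 788 × 36/33 = 859.64 → 860.
contrast-panel cast-on: 185 × 24/26 = 170.77 → 171.

Cast on 431 stitches; work 860 rows; contrast-panel cast-on 171 stitches.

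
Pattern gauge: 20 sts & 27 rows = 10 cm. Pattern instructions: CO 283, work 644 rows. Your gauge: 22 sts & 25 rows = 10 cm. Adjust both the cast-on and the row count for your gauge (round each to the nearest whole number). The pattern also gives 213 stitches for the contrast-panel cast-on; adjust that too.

Cast on 311 stitches; work 596 rows; contrast-panel cast-on 234 stitches.

Stitches: 283 × 22/20 = 311.30 → 311.
Rows: 644 × 25/27 = 596.30 → 596.
contrast-panel cast-on: 213 × 22/20 = 234.30 → 234.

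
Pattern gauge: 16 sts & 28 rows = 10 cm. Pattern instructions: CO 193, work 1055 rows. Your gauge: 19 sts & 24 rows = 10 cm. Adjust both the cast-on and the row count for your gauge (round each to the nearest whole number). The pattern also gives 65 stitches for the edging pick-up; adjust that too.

Cast on 229 stitches; work 904 rows; edging pick-up 77 stitches.

Stitches: 193 × 19/16 = 229.19 → 229.
Rows: 1055 × 24/28 = 904.29 → 904.
edging pick-up: 65 × 19/16 = 77.19 → 77.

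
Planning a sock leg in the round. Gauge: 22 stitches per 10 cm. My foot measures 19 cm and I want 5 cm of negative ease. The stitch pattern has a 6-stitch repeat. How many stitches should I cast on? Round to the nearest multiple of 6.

Finished = 19 − 5 = 14 cm.
22 / 10 = 2.2 sts/cm.
14 × 2.2 = 30.80 sts.
Nearest multiple of 6: 30.

CO 30 sts.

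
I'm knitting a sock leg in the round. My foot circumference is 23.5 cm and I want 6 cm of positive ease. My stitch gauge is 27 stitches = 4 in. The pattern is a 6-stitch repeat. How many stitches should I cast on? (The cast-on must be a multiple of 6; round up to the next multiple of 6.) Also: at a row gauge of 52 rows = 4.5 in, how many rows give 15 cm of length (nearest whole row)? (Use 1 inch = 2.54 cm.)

Finished = 23.5 + 6 = 29.5 cm.
29.5 cm × 1/2.54 = 11.61 inches.
27/4 = 6.75 sts per in; 11.61 × 6.75 = 78.40 sts.
Next multiple of 6 → 84.
15 cm = 5.91 inches; × 11.556 = 68.24 → 68 rows.

Cast on 84 stitches; work 68 rows.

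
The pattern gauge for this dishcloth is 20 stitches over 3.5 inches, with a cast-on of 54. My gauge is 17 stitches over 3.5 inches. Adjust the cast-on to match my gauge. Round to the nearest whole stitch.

46 stitches.

Scale factor = 17 / 20 = 0.850.
54 × 17 / 20 = 45.90 sts.
→ 46 sts.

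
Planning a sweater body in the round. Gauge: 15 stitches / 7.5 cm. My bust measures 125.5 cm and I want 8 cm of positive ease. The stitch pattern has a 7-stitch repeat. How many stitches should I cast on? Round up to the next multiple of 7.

Finished = 125.5 + 8 = 133.5 cm.
15 / 7.5 = 2 sts/cm.
133.5 × 2 = 267.00 sts.
Next multiple of 7: 273.

273 stitches.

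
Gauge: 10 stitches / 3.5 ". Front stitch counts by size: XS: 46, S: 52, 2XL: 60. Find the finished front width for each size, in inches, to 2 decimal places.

10/3.5 = 2.857 sts per in.
XS: 46 / 2.857 = 16.100 → 16.10 in.
S: 52 / 2.857 = 18.200 → 18.20 in.
2XL: 60 / 2.857 = 21.000 → 21.00 in.

XS 16.10 inches; S 18.20 inches; 2XL 21.00 inches.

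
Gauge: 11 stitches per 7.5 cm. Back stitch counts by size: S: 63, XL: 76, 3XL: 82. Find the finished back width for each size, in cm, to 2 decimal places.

S 42.95 cm; XL 51.82 cm; 3XL 55.91 cm.

11/7.5 = 1.467 sts per cm.
S: 63 / 1.467 = 42.955 → 42.95 cm.
XL: 76 / 1.467 = 51.818 → 51.82 cm.
3XL: 82 / 1.467 = 55.909 → 55.91 cm.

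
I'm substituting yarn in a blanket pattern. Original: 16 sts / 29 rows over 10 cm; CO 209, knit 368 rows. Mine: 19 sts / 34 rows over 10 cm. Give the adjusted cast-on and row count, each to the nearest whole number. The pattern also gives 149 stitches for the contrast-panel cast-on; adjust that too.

Cast on 248 stitches; work 431 rows; contrast-panel cast-on 177 stitches.

Stitches: 209 × 19/16 = 248.19 → 248.
Rows: 368 × 34/29 = 431.45 → 431.
contrast-panel cast-on: 149 × 19/16 = 176.94 → 177.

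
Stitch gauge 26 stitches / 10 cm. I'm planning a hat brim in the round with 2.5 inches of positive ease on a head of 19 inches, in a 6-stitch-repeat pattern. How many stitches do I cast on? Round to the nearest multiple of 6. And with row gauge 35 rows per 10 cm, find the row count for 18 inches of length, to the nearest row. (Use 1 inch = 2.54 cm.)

Cast on 144 stitches; work 160 rows.

Finished = 19 + 2.5 = 21.5 inches.
21.5 inches × 2.54 = 54.61 cm.
26/10 = 2.6 sts per cm; 54.61 × 2.6 = 141.99 sts.
Nearest multiple of 6 → 144.
18 inches = 45.72 cm; × 3.5 = 160.02 → 160 rows.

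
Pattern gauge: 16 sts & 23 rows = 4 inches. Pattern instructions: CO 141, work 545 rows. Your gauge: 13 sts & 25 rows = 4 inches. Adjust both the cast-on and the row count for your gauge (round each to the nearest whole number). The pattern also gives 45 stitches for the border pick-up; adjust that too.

Stitches: 141 × 13/16 = 114.56 → 115.
Rows: 545 × 25/23 = 592.39 → 592.
border pick-up: 45 × 13/16 = 36.56 → 37.

Cast on 115 stitches; work 592 rows; border pick-up 37 stitches.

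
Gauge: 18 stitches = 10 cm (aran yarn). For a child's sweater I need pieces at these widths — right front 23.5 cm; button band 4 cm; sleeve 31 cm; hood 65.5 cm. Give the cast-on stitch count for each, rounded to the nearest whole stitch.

right front 42; button band 7; sleeve 56; hood 118.

Rate = 18/10 = 1.8 sts per cm.
right front: 23.5 × 1.8 = 42.30 → 42.
button band: 4 × 1.8 = 7.20 → 7.
sleeve: 31 × 1.8 = 55.80 → 56.
hood: 65.5 × 1.8 = 117.90 → 118.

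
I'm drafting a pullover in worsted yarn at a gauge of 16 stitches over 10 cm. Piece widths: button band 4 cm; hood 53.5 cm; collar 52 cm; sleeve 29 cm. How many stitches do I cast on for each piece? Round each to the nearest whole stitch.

Rate = 16/10 = 1.6 sts per cm.
button band: 4 × 1.6 = 6.40 → 6.
hood: 53.5 × 1.6 = 85.60 → 86.
collar: 52 × 1.6 = 83.20 → 83.
sleeve: 29 × 1.6 = 46.40 → 46.

button band 6; hood 86; collar 83; sleeve 46.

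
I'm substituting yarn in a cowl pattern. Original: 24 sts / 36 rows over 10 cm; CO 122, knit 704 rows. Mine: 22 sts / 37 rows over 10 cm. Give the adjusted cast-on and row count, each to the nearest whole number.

Stitches: 122 × 22/24 = 111.83 → 112.
Rows: 704 × 37/36 = 723.56 → 724.

Cast on 112 stitches; work 724 rows.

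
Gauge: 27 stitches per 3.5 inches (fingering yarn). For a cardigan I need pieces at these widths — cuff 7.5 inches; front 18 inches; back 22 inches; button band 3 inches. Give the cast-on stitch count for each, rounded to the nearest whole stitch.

Rate = 27/3.5 = 7.714 sts per in.
cuff: 7.5 × 7.714 = 57.86 → 58.
front: 18 × 7.714 = 138.86 → 139.
back: 22 × 7.714 = 169.71 → 170.
button band: 3 × 7.714 = 23.14 → 23.

cuff 58; front 139; back 170; button band 23.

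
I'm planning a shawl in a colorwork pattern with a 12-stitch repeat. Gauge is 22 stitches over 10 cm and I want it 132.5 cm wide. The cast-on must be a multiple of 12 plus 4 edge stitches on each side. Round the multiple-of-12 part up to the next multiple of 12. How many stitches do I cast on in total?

22 / 10 = 2.2 sts per cm.
132.5 × 2.2 = 291.50 sts.
Less 8 edge sts → 283.50 for the repeat.
Next multiple of 12: 288.
Add back 8 edge sts → 296.

Cast on 296 stitches.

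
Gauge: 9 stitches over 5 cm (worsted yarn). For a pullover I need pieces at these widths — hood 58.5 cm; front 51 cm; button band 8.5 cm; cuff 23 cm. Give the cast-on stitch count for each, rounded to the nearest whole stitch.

hood 105; front 92; button band 15; cuff 41.

Rate = 9/5 = 1.8 sts per cm.
hood: 58.5 × 1.8 = 105.30 → 105.
front: 51 × 1.8 = 91.80 → 92.
button band: 8.5 × 1.8 = 15.30 → 15.
cuff: 23 × 1.8 = 41.40 → 41.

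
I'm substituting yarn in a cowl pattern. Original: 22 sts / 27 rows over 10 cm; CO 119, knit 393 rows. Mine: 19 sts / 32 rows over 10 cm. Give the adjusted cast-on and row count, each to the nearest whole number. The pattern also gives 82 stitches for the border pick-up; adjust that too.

Cast on 103 stitches; work 466 rows; border pick-up 71 stitches.

Stitches: 119 × 19/22 = 102.77 → 103.
Rows: 393 × 32/27 = 465.78 → 466.
border pick-up: 82 × 19/22 = 70.82 → 71.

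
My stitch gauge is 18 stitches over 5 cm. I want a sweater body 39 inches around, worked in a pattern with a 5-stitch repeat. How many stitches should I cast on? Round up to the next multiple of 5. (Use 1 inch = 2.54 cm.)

Cast on 360 stitches.

39 in = 39 × 2.54 = 99.06 cm.
18 / 5 = 3.6 sts/cm.
99.06 × 3.6 = 356.62 sts.
→ 360.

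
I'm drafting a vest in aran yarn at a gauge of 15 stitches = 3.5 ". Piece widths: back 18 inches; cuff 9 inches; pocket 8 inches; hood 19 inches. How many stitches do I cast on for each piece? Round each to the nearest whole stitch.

Rate = 15/3.5 = 4.286 sts per in.
back: 18 × 4.286 = 77.14 → 77.
cuff: 9 × 4.286 = 38.57 → 39.
pocket: 8 × 4.286 = 34.29 → 34.
hood: 19 × 4.286 = 81.43 → 81.

back 77; cuff 39; pocket 34; hood 81.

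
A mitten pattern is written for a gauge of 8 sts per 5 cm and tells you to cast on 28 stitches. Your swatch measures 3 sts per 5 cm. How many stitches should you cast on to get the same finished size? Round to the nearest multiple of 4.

12 stitches.

Scale factor = 3 / 8 = 0.375.
28 × 3 / 8 = 10.50 sts.
→ 12 sts.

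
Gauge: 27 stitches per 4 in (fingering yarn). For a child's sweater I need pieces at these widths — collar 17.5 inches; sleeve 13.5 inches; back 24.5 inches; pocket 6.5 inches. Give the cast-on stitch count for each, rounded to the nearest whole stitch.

Rate = 27/4 = 6.75 sts per in.
collar: 17.5 × 6.75 = 118.12 → 118.
sleeve: 13.5 × 6.75 = 91.12 → 91.
back: 24.5 × 6.75 = 165.38 → 165.
pocket: 6.5 × 6.75 = 43.88 → 44.

collar 118; sleeve 91; back 165; pocket 44.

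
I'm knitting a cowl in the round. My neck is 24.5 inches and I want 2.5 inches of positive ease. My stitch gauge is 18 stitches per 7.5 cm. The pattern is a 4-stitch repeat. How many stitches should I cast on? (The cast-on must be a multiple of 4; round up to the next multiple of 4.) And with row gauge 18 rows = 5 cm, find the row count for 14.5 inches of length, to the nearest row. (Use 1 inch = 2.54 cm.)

Finished = 24.5 + 2.5 = 27 inches.
27 inches × 2.54 = 68.58 cm.
18/7.5 = 2.4 sts per cm; 68.58 × 2.4 = 164.59 sts.
Next multiple of 4 → 168.
14.5 inches = 36.83 cm; × 3.6 = 132.59 → 133 rows.

Cast on 168 stitches; work 133 rows.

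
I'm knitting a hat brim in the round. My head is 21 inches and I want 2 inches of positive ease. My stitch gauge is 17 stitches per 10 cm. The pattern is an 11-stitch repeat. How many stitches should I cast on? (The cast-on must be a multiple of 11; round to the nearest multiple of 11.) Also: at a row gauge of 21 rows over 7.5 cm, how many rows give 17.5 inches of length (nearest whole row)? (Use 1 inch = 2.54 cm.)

Finished = 21 + 2 = 23 inches.
23 inches × 2.54 = 58.42 cm.
17/10 = 1.7 sts per cm; 58.42 × 1.7 = 99.31 sts.
Nearest multiple of 11 → 99.
17.5 inches = 44.45 cm; × 2.8 = 124.46 → 124 rows.

Cast on 99 stitches; work 124 rows.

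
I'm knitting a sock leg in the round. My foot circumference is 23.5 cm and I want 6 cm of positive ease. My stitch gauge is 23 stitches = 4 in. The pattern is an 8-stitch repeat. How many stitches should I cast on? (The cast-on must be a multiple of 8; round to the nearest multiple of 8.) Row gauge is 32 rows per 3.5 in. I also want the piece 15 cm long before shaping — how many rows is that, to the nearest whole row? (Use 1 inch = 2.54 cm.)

Finished = 23.5 + 6 = 29.5 cm.
29.5 cm × 1/2.54 = 11.61 inches.
23/4 = 5.75 sts per in; 11.61 × 5.75 = 66.78 sts.
Nearest multiple of 8 → 64.
15 cm = 5.91 inches; × 9.143 = 53.99 → 54 rows.

Cast on 64 stitches; work 54 rows.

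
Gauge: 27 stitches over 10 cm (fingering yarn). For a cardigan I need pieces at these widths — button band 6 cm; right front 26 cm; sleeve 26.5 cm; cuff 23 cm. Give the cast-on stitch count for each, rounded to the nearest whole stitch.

button band 16; right front 70; sleeve 72; cuff 62.

Rate = 27/10 = 2.7 sts per cm.
button band: 6 × 2.7 = 16.20 → 16.
right front: 26 × 2.7 = 70.20 → 70.
sleeve: 26.5 × 2.7 = 71.55 → 72.
cuff: 23 × 2.7 = 62.10 → 62.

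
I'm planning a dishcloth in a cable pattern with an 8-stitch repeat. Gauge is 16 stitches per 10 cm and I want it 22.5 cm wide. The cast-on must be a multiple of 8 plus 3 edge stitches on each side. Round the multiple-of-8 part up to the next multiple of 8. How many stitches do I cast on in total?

16 / 10 = 1.6 sts per cm.
22.5 × 1.6 = 36.00 sts.
Less 6 edge sts → 30.00 for the repeat.
Next multiple of 8: 32.
Add back 6 edge sts → 38.

Cast on 38 stitches.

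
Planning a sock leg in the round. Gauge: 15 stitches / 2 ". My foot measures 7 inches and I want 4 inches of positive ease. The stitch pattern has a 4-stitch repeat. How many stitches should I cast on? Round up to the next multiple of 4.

CO 84 sts.

Finished = 7 + 4 = 11 inches.
15 / 2 = 7.5 sts/in.
11 × 7.5 = 82.50 sts.
Next multiple of 4: 84.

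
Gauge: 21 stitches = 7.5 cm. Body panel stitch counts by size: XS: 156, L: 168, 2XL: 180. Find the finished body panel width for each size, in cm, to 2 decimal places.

XS 55.71 cm; L 60.00 cm; 2XL 64.29 cm.

21/7.5 = 2.8 sts per cm.
XS: 156 / 2.8 = 55.714 → 55.71 cm.
L: 168 / 2.8 = 60.000 → 60.00 cm.
2XL: 180 / 2.8 = 64.286 → 64.29 cm.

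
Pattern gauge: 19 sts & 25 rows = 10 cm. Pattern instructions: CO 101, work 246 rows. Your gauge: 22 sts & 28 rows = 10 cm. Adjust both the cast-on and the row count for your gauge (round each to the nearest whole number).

Stitches: 101 × 22/19 = 116.95 → 117.
Rows: 246 × 28/25 = 275.52 → 276.

Cast on 117 stitches; work 276 rows.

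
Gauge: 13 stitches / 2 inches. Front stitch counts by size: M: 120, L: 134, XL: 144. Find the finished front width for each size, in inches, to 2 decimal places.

M 18.46 inches; L 20.62 inches; XL 22.15 inches.

13/2 = 6.5 sts per in.
M: 120 / 6.5 = 18.462 → 18.46 in.
L: 134 / 6.5 = 20.615 → 20.62 in.
XL: 144 / 6.5 = 22.154 → 22.15 in.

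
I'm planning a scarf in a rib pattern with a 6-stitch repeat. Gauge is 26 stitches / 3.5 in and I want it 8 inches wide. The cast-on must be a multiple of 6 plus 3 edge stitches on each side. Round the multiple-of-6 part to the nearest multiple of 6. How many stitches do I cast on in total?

26 / 3.5 = 7.429 sts per inch.
8 × 7.429 = 59.43 sts.
Less 6 edge sts → 53.43 for the repeat.
Nearest multiple of 6: 54.
Add back 6 edge sts → 60.

60 stitches.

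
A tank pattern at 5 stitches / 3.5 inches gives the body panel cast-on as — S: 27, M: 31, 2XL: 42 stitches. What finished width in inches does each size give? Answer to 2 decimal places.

S 18.90 inches; M 21.70 inches; 2XL 29.40 inches.

5/3.5 = 1.429 sts per in.
S: 27 / 1.429 = 18.900 → 18.90 in.
M: 31 / 1.429 = 21.700 → 21.70 in.
2XL: 42 / 1.429 = 29.400 → 29.40 in.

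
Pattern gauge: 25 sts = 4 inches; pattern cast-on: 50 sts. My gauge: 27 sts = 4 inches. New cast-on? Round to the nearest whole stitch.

Scale factor = 27 / 25 = 1.080.
50 × 27 / 25 = 54.00 sts.

54 stitches.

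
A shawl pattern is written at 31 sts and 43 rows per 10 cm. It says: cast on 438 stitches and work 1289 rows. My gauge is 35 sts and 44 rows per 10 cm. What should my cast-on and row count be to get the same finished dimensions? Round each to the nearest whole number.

Cast on 495 stitches; work 1319 rows.

Stitches: 438 × 35/31 = 494.52 → 495.
Rows: 1289 × 44/43 = 1318.98 → 1319.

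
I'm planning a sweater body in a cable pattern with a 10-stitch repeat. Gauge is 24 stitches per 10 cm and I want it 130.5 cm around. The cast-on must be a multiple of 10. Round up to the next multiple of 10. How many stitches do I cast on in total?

24 / 10 = 2.4 sts per cm.
130.5 × 2.4 = 313.20 sts.
Next multiple of 10: 320.

Cast on 320 stitches.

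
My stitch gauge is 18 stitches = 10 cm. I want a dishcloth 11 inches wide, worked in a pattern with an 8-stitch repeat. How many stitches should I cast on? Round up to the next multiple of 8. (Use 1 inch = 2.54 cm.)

11 in = 11 × 2.54 = 27.94 cm.
18 / 10 = 1.8 sts/cm.
27.94 × 1.8 = 50.29 sts.
→ 56.

Cast on 56 stitches.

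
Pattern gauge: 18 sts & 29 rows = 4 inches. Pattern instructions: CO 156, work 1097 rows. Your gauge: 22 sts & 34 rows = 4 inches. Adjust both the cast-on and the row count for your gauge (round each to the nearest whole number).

Cast on 191 stitches; work 1286 rows.

Stitches: 156 × 22/18 = 190.67 → 191.
Rows: 1097 × 34/29 = 1286.14 → 1286.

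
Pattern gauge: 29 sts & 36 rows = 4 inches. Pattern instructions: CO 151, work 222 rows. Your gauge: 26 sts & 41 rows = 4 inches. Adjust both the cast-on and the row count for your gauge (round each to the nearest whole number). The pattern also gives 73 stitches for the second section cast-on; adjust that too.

Stitches: 151 × 26/29 = 135.38 → 135.
Rows: 222 × 41/36 = 252.83 → 253.
second section cast-on: 73 × 26/29 = 65.45 → 65.

Cast on 135 stitches; work 253 rows; second section cast-on 65 stitches.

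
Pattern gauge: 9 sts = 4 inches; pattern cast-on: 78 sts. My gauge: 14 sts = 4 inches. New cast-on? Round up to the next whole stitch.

122 stitches.

Scale factor = 14 / 9 = 1.556.
78 × 14 / 9 = 121.33 sts.
→ 122 sts.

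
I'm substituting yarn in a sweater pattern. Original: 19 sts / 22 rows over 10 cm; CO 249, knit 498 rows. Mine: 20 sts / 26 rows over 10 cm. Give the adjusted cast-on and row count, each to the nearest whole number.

Stitches: 249 × 20/19 = 262.11 → 262.
Rows: 498 × 26/22 = 588.55 → 589.

Cast on 262 stitches; work 589 rows.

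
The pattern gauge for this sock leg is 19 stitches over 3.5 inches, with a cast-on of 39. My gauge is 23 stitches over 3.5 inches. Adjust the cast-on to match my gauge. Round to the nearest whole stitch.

47 stitches.

Scale factor = 23 / 19 = 1.211.
39 × 23 / 19 = 47.21 sts.
→ 47 sts.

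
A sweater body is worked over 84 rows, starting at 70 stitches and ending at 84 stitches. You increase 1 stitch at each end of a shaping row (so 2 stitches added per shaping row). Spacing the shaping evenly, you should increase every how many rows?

Stitches to add: |84 − 70| = 14.
Shaping rows needed: 14 / 2 = 7.
84 rows / 7 = every 12 rows.

Increase every 12th row.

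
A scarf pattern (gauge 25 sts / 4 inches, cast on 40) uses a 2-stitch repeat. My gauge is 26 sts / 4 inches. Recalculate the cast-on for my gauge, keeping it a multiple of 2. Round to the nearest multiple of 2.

40 × 26 / 25 = 41.60.
Nearest multiple of 2: 42.

Cast on 42 stitches.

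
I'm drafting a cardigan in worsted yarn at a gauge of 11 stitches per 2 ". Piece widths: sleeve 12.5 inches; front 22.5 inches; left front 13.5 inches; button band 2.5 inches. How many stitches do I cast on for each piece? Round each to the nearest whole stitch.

Rate = 11/2 = 5.5 sts per in.
sleeve: 12.5 × 5.5 = 68.75 → 69.
front: 22.5 × 5.5 = 123.75 → 124.
left front: 13.5 × 5.5 = 74.25 → 74.
button band: 2.5 × 5.5 = 13.75 → 14.

sleeve 69; front 124; left front 74; button band 14.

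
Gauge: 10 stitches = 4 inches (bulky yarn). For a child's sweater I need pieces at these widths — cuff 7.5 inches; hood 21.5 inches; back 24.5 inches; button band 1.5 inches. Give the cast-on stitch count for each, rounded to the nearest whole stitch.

cuff 19; hood 54; back 61; button band 4.

Rate = 10/4 = 2.5 sts per in.
cuff: 7.5 × 2.5 = 18.75 → 19.
hood: 21.5 × 2.5 = 53.75 → 54.
back: 24.5 × 2.5 = 61.25 → 61.
button band: 1.5 × 2.5 = 3.75 → 4.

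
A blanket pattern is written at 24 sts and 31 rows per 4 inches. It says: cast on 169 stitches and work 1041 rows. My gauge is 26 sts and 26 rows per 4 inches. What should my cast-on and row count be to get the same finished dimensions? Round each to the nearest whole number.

Stitches: 169 × 26/24 = 183.08 → 183.
Rows: 1041 × 26/31 = 873.10 → 873.

Cast on 183 stitches; work 873 rows.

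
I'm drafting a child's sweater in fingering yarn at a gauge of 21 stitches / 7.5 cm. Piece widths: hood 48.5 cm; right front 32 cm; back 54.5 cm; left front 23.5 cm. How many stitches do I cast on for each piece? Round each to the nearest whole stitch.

hood 136; right front 90; back 153; left front 66.

Rate = 21/7.5 = 2.8 sts per cm.
hood: 48.5 × 2.8 = 135.80 → 136.
right front: 32 × 2.8 = 89.60 → 90.
back: 54.5 × 2.8 = 152.60 → 153.
left front: 23.5 × 2.8 = 65.80 → 66.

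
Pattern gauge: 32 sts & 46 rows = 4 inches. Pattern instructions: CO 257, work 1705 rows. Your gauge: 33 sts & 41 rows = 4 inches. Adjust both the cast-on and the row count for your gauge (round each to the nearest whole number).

Cast on 265 stitches; work 1520 rows.

Stitches: 257 × 33/32 = 265.03 → 265.
Rows: 1705 × 41/46 = 1519.67 → 1520.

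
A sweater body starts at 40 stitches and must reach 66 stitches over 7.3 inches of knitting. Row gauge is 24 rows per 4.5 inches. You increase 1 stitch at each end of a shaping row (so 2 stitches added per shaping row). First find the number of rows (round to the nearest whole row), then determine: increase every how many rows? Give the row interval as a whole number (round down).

Increase every 3rd row.

Rows = 7.3 × 5.333 = 38.9 → 39 rows.
Stitches to add: 26 → 13 shaping rows (at 2 st each).
39 / 13 = 3.00 → every 3 rows.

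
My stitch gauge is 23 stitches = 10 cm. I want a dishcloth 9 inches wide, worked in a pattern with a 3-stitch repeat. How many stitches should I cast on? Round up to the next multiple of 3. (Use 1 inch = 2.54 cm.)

CO 54 sts.

9 in = 9 × 2.54 = 22.86 cm.
23 / 10 = 2.3 sts/cm.
22.86 × 2.3 = 52.58 sts.
→ 54.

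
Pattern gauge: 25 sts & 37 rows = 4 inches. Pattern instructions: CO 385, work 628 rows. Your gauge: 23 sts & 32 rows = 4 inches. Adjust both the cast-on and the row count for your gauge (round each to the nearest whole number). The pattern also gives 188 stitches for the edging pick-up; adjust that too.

Cast on 354 stitches; work 543 rows; edging pick-up 173 stitches.

Stitches: 385 × 23/25 = 354.20 → 354.
Rows: 628 × 32/37 = 543.14 → 543.
edging pick-up: 188 × 23/25 = 172.96 → 173.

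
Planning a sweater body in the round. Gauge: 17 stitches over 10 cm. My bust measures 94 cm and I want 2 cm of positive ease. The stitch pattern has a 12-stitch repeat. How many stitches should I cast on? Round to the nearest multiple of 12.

CO 168 sts.

Finished = 94 + 2 = 96 cm.
17 / 10 = 1.7 sts/cm.
96 × 1.7 = 163.20 sts.
Nearest multiple of 12: 168.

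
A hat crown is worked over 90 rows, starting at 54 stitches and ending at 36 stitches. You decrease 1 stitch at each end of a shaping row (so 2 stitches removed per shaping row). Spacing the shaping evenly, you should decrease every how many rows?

Stitches to remove: |36 − 54| = 18.
Shaping rows needed: 18 / 2 = 9.
90 rows / 9 = every 10 rows.

Decrease every 10th row.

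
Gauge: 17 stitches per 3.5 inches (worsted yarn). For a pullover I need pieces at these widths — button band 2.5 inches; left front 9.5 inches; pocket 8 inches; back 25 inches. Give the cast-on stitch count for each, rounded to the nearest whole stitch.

Rate = 17/3.5 = 4.857 sts per in.
button band: 2.5 × 4.857 = 12.14 → 12.
left front: 9.5 × 4.857 = 46.14 → 46.
pocket: 8 × 4.857 = 38.86 → 39.
back: 25 × 4.857 = 121.43 → 121.

button band 12; left front 46; pocket 39; back 121.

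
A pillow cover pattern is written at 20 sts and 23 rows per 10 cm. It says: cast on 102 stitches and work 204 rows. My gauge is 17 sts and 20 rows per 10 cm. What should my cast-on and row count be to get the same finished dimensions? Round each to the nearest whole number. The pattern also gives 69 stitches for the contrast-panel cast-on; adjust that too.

Stitches: 102 × 17/20 = 86.70 → 87.
Rows: 204 × 20/23 = 177.39 → 177.
contrast-panel cast-on: 69 × 17/20 = 58.65 → 59.

Cast on 87 stitches; work 177 rows; contrast-panel cast-on 59 stitches.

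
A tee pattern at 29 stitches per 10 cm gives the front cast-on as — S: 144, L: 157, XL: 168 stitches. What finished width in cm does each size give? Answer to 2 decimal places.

29/10 = 2.9 sts per cm.
S: 144 / 2.9 = 49.655 → 49.66 cm.
L: 157 / 2.9 = 54.138 → 54.14 cm.
XL: 168 / 2.9 = 57.931 → 57.93 cm.

S 49.66 cm; L 54.14 cm; XL 57.93 cm.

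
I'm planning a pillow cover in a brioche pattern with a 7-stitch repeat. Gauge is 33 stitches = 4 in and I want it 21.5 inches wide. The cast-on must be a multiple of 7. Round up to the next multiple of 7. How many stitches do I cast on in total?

182 stitches.

33 / 4 = 8.25 sts per inch.
21.5 × 8.25 = 177.38 sts.
Next multiple of 7: 182.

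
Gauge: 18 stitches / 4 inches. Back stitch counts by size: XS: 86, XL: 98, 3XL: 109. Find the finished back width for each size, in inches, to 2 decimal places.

18/4 = 4.5 sts per in.
XS: 86 / 4.5 = 19.111 → 19.11 in.
XL: 98 / 4.5 = 21.778 → 21.78 in.
3XL: 109 / 4.5 = 24.222 → 24.22 in.

XS 19.11 inches; XL 21.78 inches; 3XL 24.22 inches.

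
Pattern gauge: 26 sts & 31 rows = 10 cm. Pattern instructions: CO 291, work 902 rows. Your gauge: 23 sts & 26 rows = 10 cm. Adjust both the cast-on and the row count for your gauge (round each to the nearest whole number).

Stitches: 291 × 23/26 = 257.42 → 257.
Rows: 902 × 26/31 = 756.52 → 757.

Cast on 257 stitches; work 757 rows.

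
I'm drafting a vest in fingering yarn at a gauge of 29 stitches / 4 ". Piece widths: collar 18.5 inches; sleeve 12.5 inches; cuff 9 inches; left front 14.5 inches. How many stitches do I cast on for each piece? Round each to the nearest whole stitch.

collar 134; sleeve 91; cuff 65; left front 105.

Rate = 29/4 = 7.25 sts per in.
collar: 18.5 × 7.25 = 134.12 → 134.
sleeve: 12.5 × 7.25 = 90.62 → 91.
cuff: 9 × 7.25 = 65.25 → 65.
left front: 14.5 × 7.25 = 105.12 → 105.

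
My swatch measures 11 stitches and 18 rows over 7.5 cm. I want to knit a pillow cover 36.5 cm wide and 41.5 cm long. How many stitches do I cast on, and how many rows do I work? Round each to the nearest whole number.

Cast on 54 stitches and work 100 rows.

Stitch gauge = 11/7.5 = 1.467 sts/cm; 36.5 × 1.467 = 53.53 → 54 sts.
Row gauge = 18/7.5 = 2.4 rows/cm; 41.5 × 2.4 = 99.60 → 100 rows.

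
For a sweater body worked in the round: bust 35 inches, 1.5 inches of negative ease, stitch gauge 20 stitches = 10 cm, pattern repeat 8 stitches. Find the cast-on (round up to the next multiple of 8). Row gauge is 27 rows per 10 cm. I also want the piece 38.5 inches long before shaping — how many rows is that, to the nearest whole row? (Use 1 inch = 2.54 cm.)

Cast on 176 stitches; work 264 rows.

Finished = 35 − 1.5 = 33.5 inches.
33.5 inches × 2.54 = 85.09 cm.
20/10 = 2 sts per cm; 85.09 × 2 = 170.18 sts.
Next multiple of 8 → 176.
38.5 inches = 97.79 cm; × 2.7 = 264.03 → 264 rows.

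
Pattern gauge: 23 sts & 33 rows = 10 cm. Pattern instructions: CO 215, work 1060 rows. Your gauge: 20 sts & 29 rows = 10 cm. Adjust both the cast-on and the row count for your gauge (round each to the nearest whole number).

Cast on 187 stitches; work 932 rows.

Stitches: 215 × 20/23 = 186.96 → 187.
Rows: 1060 × 29/33 = 931.52 → 932.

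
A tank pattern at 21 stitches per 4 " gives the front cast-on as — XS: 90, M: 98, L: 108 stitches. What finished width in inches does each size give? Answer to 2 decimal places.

21/4 = 5.25 sts per in.
XS: 90 / 5.25 = 17.143 → 17.14 in.
M: 98 / 5.25 = 18.667 → 18.67 in.
L: 108 / 5.25 = 20.571 → 20.57 in.

XS 17.14 inches; M 18.67 inches; L 20.57 inches.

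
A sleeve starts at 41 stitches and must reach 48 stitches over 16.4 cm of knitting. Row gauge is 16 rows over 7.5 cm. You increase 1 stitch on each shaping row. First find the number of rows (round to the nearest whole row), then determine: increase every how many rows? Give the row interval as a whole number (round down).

Increase every 5th row.

Rows = 16.4 × 2.133 = 35.0 → 35 rows.
Stitches to add: 7 → 7 shaping rows (at 1 st each).
35 / 7 = 5.00 → every 5 rows.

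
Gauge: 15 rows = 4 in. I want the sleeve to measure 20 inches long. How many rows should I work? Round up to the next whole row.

75 rows.

15 rows / 4 in = 3.75 rows per inch.
20 × 3.75 = 75.00 rows.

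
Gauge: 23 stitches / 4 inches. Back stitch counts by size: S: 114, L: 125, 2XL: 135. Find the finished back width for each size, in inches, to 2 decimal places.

23/4 = 5.75 sts per in.
S: 114 / 5.75 = 19.826 → 19.83 in.
L: 125 / 5.75 = 21.739 → 21.74 in.
2XL: 135 / 5.75 = 23.478 → 23.48 in.

S 19.83 inches; L 21.74 inches; 2XL 23.48 inches.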